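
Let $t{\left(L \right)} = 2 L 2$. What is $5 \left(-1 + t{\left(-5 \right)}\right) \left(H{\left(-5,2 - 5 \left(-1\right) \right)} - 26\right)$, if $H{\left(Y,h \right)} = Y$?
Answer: $3255$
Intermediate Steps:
$t{\left(L \right)} = 4 L$
$5 \left(-1 + t{\left(-5 \right)}\right) \left(H{\left(-5,2 - 5 \left(-1\right) \right)} - 26\right) = 5 \left(-1 + 4 \left(-5\right)\right) \left(-5 - 26\right) = 5 \left(-1 - 20\right) \left(-31\right) = 5 \left(-21\right) \left(-31\right) = \left(-105\right) \left(-31\right) = 3255$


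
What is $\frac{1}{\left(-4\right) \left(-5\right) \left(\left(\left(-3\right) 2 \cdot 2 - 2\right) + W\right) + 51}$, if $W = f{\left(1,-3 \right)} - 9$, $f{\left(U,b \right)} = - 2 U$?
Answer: $- \frac{1}{449} \approx -0.0022272$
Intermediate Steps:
$W = -11$ ($W = \left(-2\right) 1 - 9 = -2 - 9 = -11$)
$\frac{1}{\left(-4\right) \left(-5\right) \left(\left(\left(-3\right) 2 \cdot 2 - 2\right) + W\right) + 51} = \frac{1}{\left(-4\right) \left(-5\right) \left(\left(\left(-3\right) 2 \cdot 2 - 2\right) - 11\right) + 51} = \frac{1}{20 \left(\left(\left(-6\right) 2 - 2\right) - 11\right) + 51} = \frac{1}{20 \left(\left(-12 - 2\right) - 11\right) + 51} = \frac{1}{20 \left(-14 - 11\right) + 51} = \frac{1}{20 \left(-25\right) + 51} = \frac{1}{-500 + 51} = \frac{1}{-449} = - \frac{1}{449}$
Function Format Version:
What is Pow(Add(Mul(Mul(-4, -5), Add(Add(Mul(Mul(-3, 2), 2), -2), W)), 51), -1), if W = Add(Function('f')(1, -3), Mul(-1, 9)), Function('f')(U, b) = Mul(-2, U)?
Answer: Rational(-1, 449) ≈ -0.0022272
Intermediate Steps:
W = -11 (W = Add(Mul(-2, 1), Mul(-1, 9)) = Add(-2, -9) = -11)
Pow(Add(Mul(Mul(-4, -5), Add(Add(Mul(Mul(-3, 2), 2), -2), W)), 51), -1) = Pow(Add(Mul(Mul(-4, -5), Add(Add(Mul(Mul(-3, 2), 2), -2), -11)), 51), -1) = Pow(Add(Mul(20, Add(Add(Mul(-6, 2), -2), -11)), 51), -1) = Pow(Add(Mul(20, Add(Add(-12, -2), -11)), 51), -1) = Pow(Add(Mul(20, Add(-14, -11)), 51), -1) = Pow(Add(Mul(20, -25), 51), -1) = Pow(Add(-500, 51), -1) = Pow(-449, -1) = Rational(-1, 449)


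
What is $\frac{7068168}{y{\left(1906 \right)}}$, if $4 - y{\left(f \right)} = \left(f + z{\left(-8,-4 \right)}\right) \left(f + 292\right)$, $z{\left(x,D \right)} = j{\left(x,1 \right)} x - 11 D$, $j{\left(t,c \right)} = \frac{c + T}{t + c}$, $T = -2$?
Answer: $- \frac{883521}{535448} \approx -1.6501$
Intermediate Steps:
$j{\left(t,c \right)} = \frac{-2 + c}{c + t}$ ($j{\left(t,c \right)} = \frac{c - 2}{t + c} = \frac{-2 + c}{c + t}$)
$z{\left(x,D \right)} = - 11 D - \frac{x}{1 + x}$ ($z{\left(x,D \right)} = \frac{-2 + 1}{1 + x} x - 11 D = \frac{1}{1 + x} \left(-1\right) x - 11 D = - \frac{1}{1 + x} x - 11 D = - \frac{x}{1 + x} - 11 D = - 11 D - \frac{x}{1 + x}$)
$y{\left(f \right)} = 4 - \left(292 + f\right) \left(\frac{300}{7} + f\right)$ ($y{\left(f \right)} = 4 - \left(f + \frac{\left(-1\right) \left(-8\right) - - 44 \left(1 - 8\right)}{1 - 8}\right) \left(f + 292\right) = 4 - \left(f + \frac{8 - \left(-44\right) \left(-7\right)}{-7}\right) \left(292 + f\right) = 4 - \left(f - \frac{8 - 308}{7}\right) \left(292 + f\right) = 4 - \left(f - - \frac{300}{7}\right) \left(292 + f\right) = 4 - \left(f + \frac{300}{7}\right) \left(292 + f\right) = 4 - \left(\frac{300}{7} + f\right) \left(292 + f\right) = 4 - \left(292 + f\right) \left(\frac{300}{7} + f\right)$)
$\frac{7068168}{y{\left(1906 \right)}} = \frac{7068168}{- \frac{87572}{7} - 1906^{2} - \frac{4467664}{7}} = \frac{7068168}{- \frac{87572}{7} - 3632836 - \frac{4467664}{7}} = \frac{7068168}{-4283584} = 7068168 \left(- \frac{1}{4283584}\right) = - \frac{883521}{535448}$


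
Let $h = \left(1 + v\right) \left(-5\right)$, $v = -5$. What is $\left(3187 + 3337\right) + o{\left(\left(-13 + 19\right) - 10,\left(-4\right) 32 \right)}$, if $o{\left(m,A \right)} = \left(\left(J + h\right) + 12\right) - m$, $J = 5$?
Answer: $6565$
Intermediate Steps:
$h = 20$ ($h = \left(1 - 5\right) \left(-5\right) = \left(-4\right) \left(-5\right) = 20$)
$o{\left(m,A \right)} = 37 - m$ ($o{\left(m,A \right)} = \left(\left(5 + 20\right) + 12\right) - m = \left(25 + 12\right) - m = 37 - m$)
$\left(3187 + 3337\right) + o{\left(\left(-13 + 19\right) - 10,\left(-4\right) 32 \right)} = \left(3187 + 3337\right) + \left(37 - \left(\left(-13 + 19\right) - 10\right)\right) = 6524 + \left(37 - \left(6 - 10\right)\right) = 6524 + \left(37 - -4\right) = 6524 + \left(37 + 4\right) = 6524 + 41 = 6565$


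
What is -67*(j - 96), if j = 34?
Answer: 4154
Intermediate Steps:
-67*(j - 96) = -67*(34 - 96) = -67*(-62) = 4154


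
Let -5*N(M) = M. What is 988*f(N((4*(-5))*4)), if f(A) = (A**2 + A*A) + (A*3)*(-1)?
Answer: 458432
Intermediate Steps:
N(M) = -M/5
f(A) = -3*A + 2*A**2 (f(A) = (A**2 + A**2) + (3*A)*(-1) = 2*A**2 - 3*A = -3*A + 2*A**2)
988*f(N((4*(-5))*4)) = 988*((-4*(-5)*4/5)*(-3 + 2*(-4*(-5)*4/5))) = 988*((-(-4)*4)*(-3 + 2*(-(-4)*4))) = 988*((-1/5*(-80))*(-3 + 2*(-1/5*(-80)))) = 988*(16*(-3 + 2*16)) = 988*(16*(-3 + 32)) = 988*(16*29) = 988*464 = 458432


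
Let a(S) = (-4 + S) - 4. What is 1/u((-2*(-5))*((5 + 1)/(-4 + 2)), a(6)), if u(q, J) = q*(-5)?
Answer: 1/150 ≈ 0.0066667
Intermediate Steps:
a(S) = -8 + S
u(q, J) = -5*q
1/u((-2*(-5))*((5 + 1)/(-4 + 2)), a(6)) = 1/(-5*(-2*(-5))*(5 + 1)/(-4 + 2)) = 1/(-50*6/(-2)) = 1/(-50*6*(-1/2)) = 1/(-50*(-3)) = 1/(-5*(-30)) = 1/150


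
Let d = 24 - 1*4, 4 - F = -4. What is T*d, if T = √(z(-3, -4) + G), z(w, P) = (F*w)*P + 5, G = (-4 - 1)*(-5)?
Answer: 60*√14 ≈ 224.50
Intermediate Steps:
F = 8 (F = 4 - 1*(-4) = 4 + 4 = 8)
G = 25 (G = -5*(-5) = 25)
d = 20 (d = 24 - 4 = 20)
z(w, P) = 5 + 8*P*w (z(w, P) = (8*w)*P + 5 = 8*P*w + 5 = 5 + 8*P*w)
T = 3*√14 (T = √((5 + 8*(-4)*(-3)) + 25) = √((5 + 96) + 25) = √(101 + 25) = √126 = 3*√14 ≈ 11.225)
T*d = (3*√14)*20 = 60*√14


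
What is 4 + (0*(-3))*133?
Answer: 4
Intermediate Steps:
4 + (0*(-3))*133 = 4 + 0*133 = 4 + 0 = 4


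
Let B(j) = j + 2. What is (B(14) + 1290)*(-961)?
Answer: -1255066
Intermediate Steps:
B(j) = 2 + j
(B(14) + 1290)*(-961) = ((2 + 14) + 1290)*(-961) = (16 + 1290)*(-961) = 1306*(-961) = -1255066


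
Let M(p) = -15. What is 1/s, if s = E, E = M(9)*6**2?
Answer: -1/540 ≈ -0.0018519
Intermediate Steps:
E = -540 (E = -15*6**2 = -15*36 = -540)
s = -540
1/s = 1/(-540) = -1/540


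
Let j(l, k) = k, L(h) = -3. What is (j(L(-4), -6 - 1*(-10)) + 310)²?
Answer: 98596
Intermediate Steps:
(j(L(-4), -6 - 1*(-10)) + 310)² = ((-6 - 1*(-10)) + 310)² = ((-6 + 10) + 310)² = (4 + 310)² = 314² = 98596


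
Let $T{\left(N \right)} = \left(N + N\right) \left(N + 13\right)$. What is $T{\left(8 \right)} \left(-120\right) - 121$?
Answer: $-40441$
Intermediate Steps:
$T{\left(N \right)} = 2 N \left(13 + N\right)$
$T{\left(8 \right)} \left(-120\right) - 121 = 2 \cdot 8 \left(13 + 8\right) \left(-120\right) - 121 = 2 \cdot 8 \cdot 21 \left(-120\right) - 121 = 336 \left(-120\right) - 121 = -40320 - 121 = -40441$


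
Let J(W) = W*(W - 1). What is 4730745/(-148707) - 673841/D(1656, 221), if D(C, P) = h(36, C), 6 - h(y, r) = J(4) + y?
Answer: 1587399719/99138 ≈ 16012.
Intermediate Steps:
J(W) = W*(-1 + W)
h(y, r) = -6 - y (h(y, r) = 6 - (4*(-1 + 4) + y) = 6 - (4*3 + y) = 6 - (12 + y) = 6 + (-12 - y) = -6 - y)
D(C, P) = -42 (D(C, P) = -6 - 1*36 = -6 - 36 = -42)
4730745/(-148707) - 673841/D(1656, 221) = 4730745/(-148707) - 673841/(-42) = 4730745*(-1/148707) - 673841*(-1/42) = -1576915/49569 + 96263/6 = 1587399719/99138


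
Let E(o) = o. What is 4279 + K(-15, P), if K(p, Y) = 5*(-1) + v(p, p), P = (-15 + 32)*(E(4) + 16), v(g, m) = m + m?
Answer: 4244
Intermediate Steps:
v(g, m) = 2*m
P = 340 (P = (-15 + 32)*(4 + 16) = 17*20 = 340)
K(p, Y) = -5 + 2*p (K(p, Y) = 5*(-1) + 2*p = -5 + 2*p)
4279 + K(-15, P) = 4279 + (-5 + 2*(-15)) = 4279 + (-5 - 30) = 4279 - 35 = 4244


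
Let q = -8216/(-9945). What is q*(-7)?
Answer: -4424/765 ≈ -5.7830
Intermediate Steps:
q = 632/765 (q = -8216*(-1/9945) = 632/765 ≈ 0.82614)
q*(-7) = (632/765)*(-7) = -4424/765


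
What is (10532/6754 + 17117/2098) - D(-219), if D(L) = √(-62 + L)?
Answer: 68852177/7084946 - I*√281 ≈ 9.7181 - 16.763*I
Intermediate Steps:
(10532/6754 + 17117/2098) - D(-219) = (10532/6754 + 17117/2098) - √(-62 - 219) = (10532*(1/6754) + 17117*(1/2098)) - √(-281) = (5266/3377 + 17117/2098) - I*√281 = 68852177/7084946 - I*√281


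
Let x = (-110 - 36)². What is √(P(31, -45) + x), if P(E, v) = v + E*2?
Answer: √21333 ≈ 146.06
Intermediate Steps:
P(E, v) = v + 2*E
x = 21316 (x = (-146)² = 21316)
√(P(31, -45) + x) = √((-45 + 2*31) + 21316) = √((-45 + 62) + 21316) = √(17 + 21316) = √21333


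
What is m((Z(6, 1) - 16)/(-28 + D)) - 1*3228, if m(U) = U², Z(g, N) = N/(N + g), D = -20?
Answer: -40490663/12544 ≈ -3227.9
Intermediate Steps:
m((Z(6, 1) - 16)/(-28 + D)) - 1*3228 = ((1/(1 + 6) - 16)/(-28 - 20))² - 1*3228 = ((1/7 - 16)/(-48))² - 3228 = ((1*(⅐) - 16)*(-1/48))² - 3228 = ((⅐ - 16)*(-1/48))² - 3228 = (-111/7*(-1/48))² - 3228 = (37/112)² - 3228 = 1369/12544 - 3228 = -40490663/12544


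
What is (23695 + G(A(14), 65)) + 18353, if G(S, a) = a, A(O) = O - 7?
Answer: 42113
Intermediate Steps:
A(O) = -7 + O
(23695 + G(A(14), 65)) + 18353 = (23695 + 65) + 18353 = 23760 + 18353 = 42113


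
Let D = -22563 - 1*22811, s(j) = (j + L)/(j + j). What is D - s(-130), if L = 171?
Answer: -11797199/260 ≈ -45374.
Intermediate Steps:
s(j) = (171 + j)/(2*j) (s(j) = (j + 171)/(j + j) = (171 + j)/((2*j)) = (171 + j)*(1/(2*j)) = (171 + j)/(2*j))
D = -45374 (D = -22563 - 22811 = -45374)
D - s(-130) = -45374 - (171 - 130)/(2*(-130)) = -45374 - (-1)*41/(2*130) = -45374 - 1*(-41/260) = -45374 + 41/260 = -11797199/260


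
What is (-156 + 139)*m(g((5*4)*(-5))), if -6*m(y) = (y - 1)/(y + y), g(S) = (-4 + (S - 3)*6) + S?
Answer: 4097/2888 ≈ 1.4186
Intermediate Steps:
g(S) = -22 + 7*S (g(S) = (-4 + (-3 + S)*6) + S = (-4 + (-18 + 6*S)) + S = (-22 + 6*S) + S = -22 + 7*S)
m(y) = -(-1 + y)/(12*y) (m(y) = -(y - 1)/(6*(y + y)) = -(-1 + y)/(6*(2*y)) = -(-1 + y)*1/(2*y)/6 = -(-1 + y)/(12*y))
(-156 + 139)*m(g((5*4)*(-5))) = (-156 + 139)*((1 - (-22 + 7*((5*4)*(-5))))/(12*(-22 + 7*((5*4)*(-5))))) = -17*(1 - (-22 + 7*(20*(-5))))/(12*(-22 + 7*(20*(-5)))) = -17*(1 - (-22 + 7*(-100)))/(12*(-22 + 7*(-100))) = -17*(1 - (-22 - 700))/(12*(-22 - 700)) = -17*(1 - 1*(-722))/(12*(-722)) = -17*(-1)*(1 + 722)/(12*722) = -17*(-1)*723/(12*722) = -17*(-241/2888) = 4097/2888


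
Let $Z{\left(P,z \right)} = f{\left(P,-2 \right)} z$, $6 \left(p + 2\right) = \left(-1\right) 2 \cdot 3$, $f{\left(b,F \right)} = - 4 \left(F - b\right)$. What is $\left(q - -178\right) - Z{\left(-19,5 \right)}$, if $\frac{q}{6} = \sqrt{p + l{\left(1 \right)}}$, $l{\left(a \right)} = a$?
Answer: $518 + 6 i \sqrt{2} \approx 518.0 + 8.4853 i$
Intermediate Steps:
$f{\left(b,F \right)} = - 4 F + 4 b$
$p = -3$ ($p = -2 + \frac{\left(-1\right) 2 \cdot 3}{6} = -2 + \frac{\left(-2\right) 3}{6} = -2 + \frac{1}{6} \left(-6\right) = -2 - 1 = -3$)
$Z{\left(P,z \right)} = z \left(8 + 4 P\right)$ ($Z{\left(P,z \right)} = \left(\left(-4\right) \left(-2\right) + 4 P\right) z = \left(8 + 4 P\right) z = z \left(8 + 4 P\right)$)
$q = 6 i \sqrt{2}$ ($q = 6 \sqrt{-3 + 1} = 6 \sqrt{-2} = 6 i \sqrt{2} \approx 8.4853 i$)
$\left(q - -178\right) - Z{\left(-19,5 \right)} = \left(6 i \sqrt{2} - -178\right) - 4 \cdot 5 \left(2 - 19\right) = \left(6 i \sqrt{2} + 178\right) - 4 \cdot 5 \left(-17\right) = \left(178 + 6 i \sqrt{2}\right) - -340 = \left(178 + 6 i \sqrt{2}\right) + 340 = 518 + 6 i \sqrt{2}$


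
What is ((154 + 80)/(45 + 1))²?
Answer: 13689/529 ≈ 25.877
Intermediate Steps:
((154 + 80)/(45 + 1))² = (234/46)² = (234*(1/46))² = (117/23)² = 13689/529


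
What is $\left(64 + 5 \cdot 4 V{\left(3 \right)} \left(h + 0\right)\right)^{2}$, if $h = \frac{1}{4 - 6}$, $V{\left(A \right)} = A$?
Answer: $1156$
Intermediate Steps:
$h = - \frac{1}{2}$ ($h = \frac{1}{-2} = - \frac{1}{2} \approx -0.5$)
$\left(64 + 5 \cdot 4 V{\left(3 \right)} \left(h + 0\right)\right)^{2} = \left(64 + 5 \cdot 4 \cdot 3 \left(- \frac{1}{2} + 0\right)\right)^{2} = \left(64 + 20 \cdot 3 \left(- \frac{1}{2}\right)\right)^{2} = \left(64 + 60 \left(- \frac{1}{2}\right)\right)^{2} = \left(64 - 30\right)^{2} = 34^{2} = 1156$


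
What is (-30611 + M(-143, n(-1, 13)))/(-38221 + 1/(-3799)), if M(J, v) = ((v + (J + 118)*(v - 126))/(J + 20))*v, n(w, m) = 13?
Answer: 4814658851/5953264780 ≈ 0.80874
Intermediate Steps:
M(J, v) = v*(v + (-126 + v)*(118 + J))/(20 + J) (M(J, v) = ((v + (118 + J)*(-126 + v))/(20 + J))*v = ((v + (-126 + v)*(118 + J))/(20 + J))*v = v*(v + (-126 + v)*(118 + J))/(20 + J))
(-30611 + M(-143, n(-1, 13)))/(-38221 + 1/(-3799)) = (-30611 + 13*(-14868 - 126*(-143) + 119*13 - 143*13)/(20 - 143))/(-38221 + 1/(-3799)) = (-30611 + 13*(-14868 + 18018 + 1547 - 1859)/(-123))/(-38221 - 1/3799) = (-30611 + 13*(-1/123)*2838)/(-145201580/3799) = (-30611 - 12298/41)*(-3799/145201580) = -1267349/41*(-3799/145201580) = 4814658851/5953264780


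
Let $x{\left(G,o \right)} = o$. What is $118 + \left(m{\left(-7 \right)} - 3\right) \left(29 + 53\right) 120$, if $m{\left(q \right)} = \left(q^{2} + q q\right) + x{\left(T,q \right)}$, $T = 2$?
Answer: $866038$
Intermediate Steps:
$m{\left(q \right)} = q + 2 q^{2}$ ($m{\left(q \right)} = \left(q^{2} + q q\right) + q = \left(q^{2} + q^{2}\right) + q = 2 q^{2} + q = q + 2 q^{2}$)
$118 + \left(m{\left(-7 \right)} - 3\right) \left(29 + 53\right) 120 = 118 + \left(- 7 \left(1 + 2 \left(-7\right)\right) - 3\right) \left(29 + 53\right) 120 = 118 + \left(- 7 \left(1 - 14\right) - 3\right) 82 \cdot 120 = 118 + \left(\left(-7\right) \left(-13\right) - 3\right) 82 \cdot 120 = 118 + \left(91 - 3\right) 82 \cdot 120 = 118 + 88 \cdot 82 \cdot 120 = 118 + 7216 \cdot 120 = 118 + 865920 = 866038$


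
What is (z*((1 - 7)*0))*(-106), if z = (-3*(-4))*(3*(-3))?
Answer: 0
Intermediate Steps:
z = -108 (z = 12*(-9) = -108)
(z*((1 - 7)*0))*(-106) = -108*(1 - 7)*0*(-106) = -(-648)*0*(-106) = -108*0*(-106) = 0*(-106) = 0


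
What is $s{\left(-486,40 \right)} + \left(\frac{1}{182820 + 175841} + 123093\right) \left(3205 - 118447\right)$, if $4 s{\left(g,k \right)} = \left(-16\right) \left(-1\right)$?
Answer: $- \frac{5087779698426064}{358661} \approx -1.4185 \cdot 10^{10}$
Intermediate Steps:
$s{\left(g,k \right)} = 4$ ($s{\left(g,k \right)} = \frac{\left(-16\right) \left(-1\right)}{4} = \frac{1}{4} \cdot 16 = 4$)
$s{\left(-486,40 \right)} + \left(\frac{1}{182820 + 175841} + 123093\right) \left(3205 - 118447\right) = 4 + \left(\frac{1}{182820 + 175841} + 123093\right) \left(3205 - 118447\right) = 4 + \left(\frac{1}{358661} + 123093\right) \left(-115242\right) = 4 + \frac{44148658474}{358661} \left(-115242\right) = 4 - \frac{5087779699860708}{358661} = - \frac{5087779698426064}{358661}$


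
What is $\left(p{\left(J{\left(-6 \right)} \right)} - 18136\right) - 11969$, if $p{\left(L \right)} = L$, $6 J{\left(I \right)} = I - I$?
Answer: $-30105$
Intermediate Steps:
$J{\left(I \right)} = 0$ ($J{\left(I \right)} = \frac{I - I}{6} = \frac{1}{6} \cdot 0 = 0$)
$\left(p{\left(J{\left(-6 \right)} \right)} - 18136\right) - 11969 = \left(0 - 18136\right) - 11969 = -18136 - 11969 = -30105$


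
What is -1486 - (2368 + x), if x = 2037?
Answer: -5891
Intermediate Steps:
-1486 - (2368 + x) = -1486 - (2368 + 2037) = -1486 - 1*4405 = -1486 - 4405 = -5891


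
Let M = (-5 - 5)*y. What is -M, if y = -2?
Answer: -20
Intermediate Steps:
M = 20 (M = (-5 - 5)*(-2) = -10*(-2) = 20)
-M = -1*20 = -20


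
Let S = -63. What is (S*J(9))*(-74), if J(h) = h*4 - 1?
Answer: 163170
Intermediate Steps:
J(h) = -1 + 4*h (J(h) = 4*h - 1 = -1 + 4*h)
(S*J(9))*(-74) = -63*(-1 + 4*9)*(-74) = -63*(-1 + 36)*(-74) = -63*35*(-74) = -2205*(-74) = 163170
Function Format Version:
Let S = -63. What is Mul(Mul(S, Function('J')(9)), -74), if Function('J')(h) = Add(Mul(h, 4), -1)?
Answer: 163170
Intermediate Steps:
Function('J')(h) = Add(-1, Mul(4, h)) (Function('J')(h) = Add(Mul(4, h), -1) = Add(-1, Mul(4, h)))
Mul(Mul(S, Function('J')(9)), -74) = Mul(Mul(-63, Add(-1, Mul(4, 9))), -74) = Mul(Mul(-63, Add(-1, 36)), -74) = Mul(Mul(-63, 35), -74) = Mul(-2205, -74) = 163170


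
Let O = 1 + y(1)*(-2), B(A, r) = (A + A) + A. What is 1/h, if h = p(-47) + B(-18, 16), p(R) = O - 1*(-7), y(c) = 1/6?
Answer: -3/139 ≈ -0.021583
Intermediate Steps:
y(c) = ⅙
B(A, r) = 3*A (B(A, r) = 2*A + A = 3*A)
O = ⅔ (O = 1 + (⅙)*(-2) = 1 - ⅓ = ⅔ ≈ 0.66667)
p(R) = 23/3 (p(R) = ⅔ - 1*(-7) = ⅔ + 7 = 23/3)
h = -139/3 (h = 23/3 + 3*(-18) = 23/3 - 54 = -139/3 ≈ -46.333)
1/h = 1/(-139/3) = -3/139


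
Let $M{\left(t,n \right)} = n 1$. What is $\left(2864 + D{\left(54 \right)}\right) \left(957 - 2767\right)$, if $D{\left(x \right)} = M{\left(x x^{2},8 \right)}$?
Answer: $-5198320$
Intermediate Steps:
$M{\left(t,n \right)} = n$
$D{\left(x \right)} = 8$
$\left(2864 + D{\left(54 \right)}\right) \left(957 - 2767\right) = \left(2864 + 8\right) \left(957 - 2767\right) = 2872 \left(-1810\right) = -5198320$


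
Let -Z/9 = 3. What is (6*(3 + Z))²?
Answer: 20736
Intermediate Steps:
Z = -27 (Z = -9*3 = -27)
(6*(3 + Z))² = (6*(3 - 27))² = (6*(-24))² = (-144)² = 20736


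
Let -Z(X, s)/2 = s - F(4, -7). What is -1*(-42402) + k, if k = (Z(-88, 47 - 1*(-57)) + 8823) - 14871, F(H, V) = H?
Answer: 36154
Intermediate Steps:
Z(X, s) = 8 - 2*s (Z(X, s) = -2*(s - 1*4) = -2*(s - 4) = -2*(-4 + s) = 8 - 2*s)
k = -6248 (k = ((8 - 2*(47 - 1*(-57))) + 8823) - 14871 = ((8 - 2*(47 + 57)) + 8823) - 14871 = ((8 - 2*104) + 8823) - 14871 = ((8 - 208) + 8823) - 14871 = (-200 + 8823) - 14871 = 8623 - 14871 = -6248)
-1*(-42402) + k = -1*(-42402) - 6248 = 42402 - 6248 = 36154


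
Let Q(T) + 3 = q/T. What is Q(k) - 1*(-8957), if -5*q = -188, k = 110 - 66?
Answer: 492517/55 ≈ 8954.9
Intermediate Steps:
k = 44
q = 188/5 (q = -⅕*(-188) = 188/5 ≈ 37.600)
Q(T) = -3 + 188/(5*T)
Q(k) - 1*(-8957) = (-3 + (188/5)/44) - 1*(-8957) = (-3 + (188/5)*(1/44)) + 8957 = (-3 + 47/55) + 8957 = -118/55 + 8957 = 492517/55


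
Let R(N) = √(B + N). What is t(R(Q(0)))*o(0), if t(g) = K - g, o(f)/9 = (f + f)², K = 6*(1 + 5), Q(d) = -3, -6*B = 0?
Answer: 0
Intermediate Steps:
B = 0 (B = -⅙*0 = 0)
R(N) = √N (R(N) = √(0 + N) = √N)
K = 36 (K = 6*6 = 36)
o(f) = 36*f² (o(f) = 9*(f + f)² = 9*(2*f)² = 9*(4*f²) = 36*f²)
t(g) = 36 - g
t(R(Q(0)))*o(0) = (36 - √(-3))*(36*0²) = (36 - I*√3)*(36*0) = (36 - I*√3)*0 = 0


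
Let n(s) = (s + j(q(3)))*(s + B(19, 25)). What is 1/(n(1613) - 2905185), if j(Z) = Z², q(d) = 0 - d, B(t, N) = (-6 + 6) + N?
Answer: -1/248349 ≈ -4.0266e-6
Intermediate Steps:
B(t, N) = N (B(t, N) = 0 + N = N)
q(d) = -d
n(s) = (9 + s)*(25 + s) (n(s) = (s + (-1*3)²)*(s + 25) = (s + (-3)²)*(25 + s) = (s + 9)*(25 + s) = (9 + s)*(25 + s))
1/(n(1613) - 2905185) = 1/((225 + 1613² + 34*1613) - 2905185) = 1/((225 + 2601769 + 54842) - 2905185) = 1/(2656836 - 2905185) = 1/(-248349) = -1/248349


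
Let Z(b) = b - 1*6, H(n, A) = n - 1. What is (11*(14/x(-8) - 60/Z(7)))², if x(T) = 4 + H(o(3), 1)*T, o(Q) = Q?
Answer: 16297369/36 ≈ 4.5270e+5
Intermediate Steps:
H(n, A) = -1 + n
Z(b) = -6 + b (Z(b) = b - 6 = -6 + b)
x(T) = 4 + 2*T (x(T) = 4 + (-1 + 3)*T = 4 + 2*T)
(11*(14/x(-8) - 60/Z(7)))² = (11*(14/(4 + 2*(-8)) - 60/(-6 + 7)))² = (11*(14/(4 - 16) - 60/1))² = (11*(14/(-12) - 60*1))² = (11*(14*(-1/12) - 60))² = (11*(-7/6 - 60))² = (11*(-367/6))² = (-4037/6)² = 16297369/36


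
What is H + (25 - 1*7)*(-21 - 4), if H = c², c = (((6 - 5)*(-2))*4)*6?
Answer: 1854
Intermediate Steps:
c = -48 (c = ((1*(-2))*4)*6 = -2*4*6 = -8*6 = -48)
H = 2304 (H = (-48)² = 2304)
H + (25 - 1*7)*(-21 - 4) = 2304 + (25 - 1*7)*(-21 - 4) = 2304 + (25 - 7)*(-25) = 2304 + 18*(-25) = 2304 - 450 = 1854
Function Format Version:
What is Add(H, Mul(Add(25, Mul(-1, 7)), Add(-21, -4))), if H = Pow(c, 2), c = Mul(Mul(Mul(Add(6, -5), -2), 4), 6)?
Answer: 1854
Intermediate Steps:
c = -48 (c = Mul(Mul(Mul(1, -2), 4), 6) = Mul(Mul(-2, 4), 6) = Mul(-8, 6) = -48)
H = 2304 (H = Pow(-48, 2) = 2304)
Add(H, Mul(Add(25, Mul(-1, 7)), Add(-21, -4))) = Add(2304, Mul(Add(25, Mul(-1, 7)), Add(-21, -4))) = Add(2304, Mul(Add(25, -7), -25)) = Add(2304, Mul(18, -25)) = Add(2304, -450) = 1854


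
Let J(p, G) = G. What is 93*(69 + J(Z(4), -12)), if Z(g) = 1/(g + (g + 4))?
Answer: 5301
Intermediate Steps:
Z(g) = 1/(4 + 2*g) (Z(g) = 1/(g + (4 + g)) = 1/(4 + 2*g))
93*(69 + J(Z(4), -12)) = 93*(69 - 12) = 93*57 = 5301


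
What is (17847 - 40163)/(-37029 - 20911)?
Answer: 5579/14485 ≈ 0.38516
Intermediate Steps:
(17847 - 40163)/(-37029 - 20911) = -22316/(-57940) = -22316*(-1/57940) = 5579/14485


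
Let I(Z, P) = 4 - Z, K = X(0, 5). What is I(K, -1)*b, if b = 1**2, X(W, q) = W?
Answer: 4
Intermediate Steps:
K = 0
b = 1
I(K, -1)*b = (4 - 1*0)*1 = (4 + 0)*1 = 4*1 = 4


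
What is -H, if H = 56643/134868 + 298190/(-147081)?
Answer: 10628393279/6612173436 ≈ 1.6074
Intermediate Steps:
H = -10628393279/6612173436 (H = 56643*(1/134868) + 298190*(-1/147081) = 18881/44956 - 298190/147081 = -10628393279/6612173436 ≈ -1.6074)
-H = -1*(-10628393279/6612173436) = 10628393279/6612173436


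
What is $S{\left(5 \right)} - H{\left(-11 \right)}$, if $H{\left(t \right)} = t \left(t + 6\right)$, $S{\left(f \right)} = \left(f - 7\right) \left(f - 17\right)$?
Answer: $-31$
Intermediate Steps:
$S{\left(f \right)} = \left(-17 + f\right) \left(-7 + f\right)$ ($S{\left(f \right)} = \left(-7 + f\right) \left(-17 + f\right) = \left(-17 + f\right) \left(-7 + f\right)$)
$H{\left(t \right)} = t \left(6 + t\right)$
$S{\left(5 \right)} - H{\left(-11 \right)} = \left(119 + 5^{2} - 120\right) - - 11 \left(6 - 11\right) = \left(119 + 25 - 120\right) - \left(-11\right) \left(-5\right) = 24 - 55 = -31$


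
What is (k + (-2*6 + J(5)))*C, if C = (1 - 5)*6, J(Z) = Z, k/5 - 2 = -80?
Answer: 9528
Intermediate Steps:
k = -390 (k = 10 + 5*(-80) = 10 - 400 = -390)
C = -24 (C = -4*6 = -24)
(k + (-2*6 + J(5)))*C = (-390 + (-2*6 + 5))*(-24) = (-390 + (-12 + 5))*(-24) = (-390 - 7)*(-24) = -397*(-24) = 9528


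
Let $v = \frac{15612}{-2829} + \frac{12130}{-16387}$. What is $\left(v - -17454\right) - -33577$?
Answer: $\frac{788482315633}{15452941} \approx 51025.0$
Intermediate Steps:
$v = - \frac{96716538}{15452941}$ ($v = 15612 \left(- \frac{1}{2829}\right) + 12130 \left(- \frac{1}{16387}\right) = - \frac{5204}{943} - \frac{12130}{16387} = - \frac{96716538}{15452941} \approx -6.2588$)
$\left(v - -17454\right) - -33577 = \left(- \frac{96716538}{15452941} - -17454\right) - -33577 = \left(- \frac{96716538}{15452941} + 17454\right) + 33577 = \frac{269618915676}{15452941} + 33577 = \frac{788482315633}{15452941}$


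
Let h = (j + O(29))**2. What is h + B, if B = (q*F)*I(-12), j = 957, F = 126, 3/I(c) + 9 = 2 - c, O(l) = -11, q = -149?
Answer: 4418258/5 ≈ 8.8365e+5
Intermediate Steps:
I(c) = 3/(-7 - c) (I(c) = 3/(-9 + (2 - c)) = 3/(-7 - c))
B = -56322/5 (B = (-149*126)*(-3/(7 - 12)) = -(-56322)/(-5) = -(-56322)*(-1)/5 = -18774*3/5 = -56322/5 ≈ -11264.)
h = 894916 (h = (957 - 11)**2 = 946**2 = 894916)
h + B = 894916 - 56322/5 = 4418258/5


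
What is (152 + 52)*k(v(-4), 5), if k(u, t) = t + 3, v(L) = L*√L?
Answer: 1632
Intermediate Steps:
v(L) = L^(3/2)
k(u, t) = 3 + t
(152 + 52)*k(v(-4), 5) = (152 + 52)*(3 + 5) = 204*8 = 1632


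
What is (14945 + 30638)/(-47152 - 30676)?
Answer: -45583/77828 ≈ -0.58569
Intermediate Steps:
(14945 + 30638)/(-47152 - 30676) = 45583/(-77828) = 45583*(-1/77828) = -45583/77828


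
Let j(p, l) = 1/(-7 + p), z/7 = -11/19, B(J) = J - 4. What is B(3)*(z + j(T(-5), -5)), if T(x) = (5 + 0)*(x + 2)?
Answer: 1713/418 ≈ 4.0981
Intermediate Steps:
B(J) = -4 + J
T(x) = 10 + 5*x (T(x) = 5*(2 + x) = 10 + 5*x)
z = -77/19 (z = 7*(-11/19) = -77/19 ≈ -4.0526)
B(3)*(z + j(T(-5), -5)) = (-4 + 3)*(-77/19 + 1/(-7 + (10 + 5*(-5)))) = -(-77/19 + 1/(-7 + (10 - 25))) = -(-77/19 + 1/(-7 - 15)) = -(-77/19 + 1/(-22)) = -(-77/19 - 1/22) = -1*(-1713/418) = 1713/418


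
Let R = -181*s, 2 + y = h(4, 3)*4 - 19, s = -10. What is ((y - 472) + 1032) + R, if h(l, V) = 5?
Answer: 2369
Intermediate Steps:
y = -1 (y = -2 + (5*4 - 19) = -2 + (20 - 19) = -2 + 1 = -1)
R = 1810 (R = -181*(-10) = 1810)
((y - 472) + 1032) + R = ((-1 - 472) + 1032) + 1810 = (-473 + 1032) + 1810 = 559 + 1810 = 2369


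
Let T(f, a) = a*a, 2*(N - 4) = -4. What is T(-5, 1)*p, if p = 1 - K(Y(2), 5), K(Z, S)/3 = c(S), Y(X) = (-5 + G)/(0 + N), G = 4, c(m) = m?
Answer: -14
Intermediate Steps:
N = 2 (N = 4 + (½)*(-4) = 4 - 2 = 2)
Y(X) = -½ (Y(X) = (-5 + 4)/(0 + 2) = -1/2 = -1*½ = -½)
K(Z, S) = 3*S
T(f, a) = a²
p = -14 (p = 1 - 3*5 = 1 - 1*15 = 1 - 15 = -14)
T(-5, 1)*p = 1²*(-14) = 1*(-14) = -14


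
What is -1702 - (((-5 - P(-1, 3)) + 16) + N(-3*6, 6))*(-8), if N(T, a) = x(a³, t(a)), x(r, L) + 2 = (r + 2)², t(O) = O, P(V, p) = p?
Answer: 378538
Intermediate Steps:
x(r, L) = -2 + (2 + r)² (x(r, L) = -2 + (r + 2)² = -2 + (2 + r)²)
N(T, a) = -2 + (2 + a³)²
-1702 - (((-5 - P(-1, 3)) + 16) + N(-3*6, 6))*(-8) = -1702 - (((-5 - 1*3) + 16) + (-2 + (2 + 6³)²))*(-8) = -1702 - (((-5 - 3) + 16) + (-2 + (2 + 216)²))*(-8) = -1702 - ((-8 + 16) + (-2 + 218²))*(-8) = -1702 - (8 + (-2 + 47524))*(-8) = -1702 - (8 + 47522)*(-8) = -1702 - 47530*(-8) = -1702 - 1*(-380240) = -1702 + 380240 = 378538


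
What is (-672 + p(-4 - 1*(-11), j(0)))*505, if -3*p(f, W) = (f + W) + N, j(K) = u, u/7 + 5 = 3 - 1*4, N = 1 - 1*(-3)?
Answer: -1002425/3 ≈ -3.3414e+5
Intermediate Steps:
N = 4 (N = 1 + 3 = 4)
u = -42 (u = -35 + 7*(3 - 1*4) = -35 + 7*(3 - 4) = -35 + 7*(-1) = -35 - 7 = -42)
j(K) = -42
p(f, W) = -4/3 - W/3 - f/3 (p(f, W) = -((f + W) + 4)/3 = -((W + f) + 4)/3 = -(4 + W + f)/3 = -4/3 - W/3 - f/3)
(-672 + p(-4 - 1*(-11), j(0)))*505 = (-672 + (-4/3 - 1/3*(-42) - (-4 - 1*(-11))/3))*505 = (-672 + (-4/3 + 14 - (-4 + 11)/3))*505 = (-672 + (-4/3 + 14 - 1/3*7))*505 = (-672 + (-4/3 + 14 - 7/3))*505 = (-672 + 31/3)*505 = -1985/3*505 = -1002425/3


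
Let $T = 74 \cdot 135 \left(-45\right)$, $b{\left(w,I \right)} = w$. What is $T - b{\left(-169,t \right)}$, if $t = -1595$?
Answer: $-449381$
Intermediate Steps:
$T = -449550$ ($T = 9990 \left(-45\right) = -449550$)
$T - b{\left(-169,t \right)} = -449550 - -169 = -449550 + 169 = -449381$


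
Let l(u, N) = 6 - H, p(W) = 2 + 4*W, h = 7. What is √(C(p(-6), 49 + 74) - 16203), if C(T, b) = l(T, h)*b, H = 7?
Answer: 3*I*√1814 ≈ 127.77*I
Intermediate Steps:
l(u, N) = -1 (l(u, N) = 6 - 1*7 = 6 - 7 = -1)
C(T, b) = -b
√(C(p(-6), 49 + 74) - 16203) = √(-(49 + 74) - 16203) = √(-1*123 - 16203) = √(-123 - 16203) = √(-16326) = 3*I*√1814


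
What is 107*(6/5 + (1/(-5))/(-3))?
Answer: 2033/15 ≈ 135.53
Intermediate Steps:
107*(6/5 + (1/(-5))/(-3)) = 107*(6*(⅕) + (1*(-⅕))*(-⅓)) = 107*(6/5 - ⅕*(-⅓)) = 107*(6/5 + 1/15) = 107*(19/15) = 2033/15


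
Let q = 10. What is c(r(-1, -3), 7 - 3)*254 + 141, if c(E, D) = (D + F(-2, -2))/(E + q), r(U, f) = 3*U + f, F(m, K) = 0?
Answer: 395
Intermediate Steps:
r(U, f) = f + 3*U
c(E, D) = D/(10 + E) (c(E, D) = (D + 0)/(E + 10) = D/(10 + E))
c(r(-1, -3), 7 - 3)*254 + 141 = ((7 - 3)/(10 + (-3 + 3*(-1))))*254 + 141 = (4/(10 + (-3 - 3)))*254 + 141 = (4/(10 - 6))*254 + 141 = (4/4)*254 + 141 = (4*(¼))*254 + 141 = 1*254 + 141 = 254 + 141 = 395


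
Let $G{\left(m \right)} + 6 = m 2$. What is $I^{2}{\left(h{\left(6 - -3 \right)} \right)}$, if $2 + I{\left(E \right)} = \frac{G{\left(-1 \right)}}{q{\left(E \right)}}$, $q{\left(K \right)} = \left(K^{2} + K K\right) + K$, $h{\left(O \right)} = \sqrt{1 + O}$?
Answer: $\frac{44212}{7605} - \frac{752 \sqrt{10}}{7605} \approx 5.5008$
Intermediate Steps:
$q{\left(K \right)} = K + 2 K^{2}$ ($q{\left(K \right)} = \left(K^{2} + K^{2}\right) + K = 2 K^{2} + K = K + 2 K^{2}$)
$G{\left(m \right)} = -6 + 2 m$ ($G{\left(m \right)} = -6 + m 2 = -6 + 2 m$)
$I{\left(E \right)} = -2 - \frac{8}{E \left(1 + 2 E\right)}$ ($I{\left(E \right)} = -2 + \frac{-6 + 2 \left(-1\right)}{E \left(1 + 2 E\right)} = -2 + \left(-6 - 2\right) \frac{1}{E \left(1 + 2 E\right)} = -2 - 8 \frac{1}{E \left(1 + 2 E\right)} = -2 - \frac{8}{E \left(1 + 2 E\right)}$)
$I^{2}{\left(h{\left(6 - -3 \right)} \right)} = \left(\frac{2 \left(-4 - \sqrt{1 + \left(6 - -3\right)} \left(1 + 2 \sqrt{1 + \left(6 - -3\right)}\right)\right)}{\sqrt{1 + \left(6 - -3\right)} \left(1 + 2 \sqrt{1 + \left(6 - -3\right)}\right)}\right)^{2} = \left(\frac{2 \left(-4 - \sqrt{1 + \left(6 + 3\right)} \left(1 + 2 \sqrt{1 + \left(6 + 3\right)}\right)\right)}{\sqrt{1 + \left(6 + 3\right)} \left(1 + 2 \sqrt{1 + \left(6 + 3\right)}\right)}\right)^{2} = \left(\frac{2 \left(-4 - \sqrt{1 + 9} \left(1 + 2 \sqrt{1 + 9}\right)\right)}{\sqrt{1 + 9} \left(1 + 2 \sqrt{1 + 9}\right)}\right)^{2} = \left(\frac{2 \left(-4 - \sqrt{10} \left(1 + 2 \sqrt{10}\right)\right)}{\sqrt{10} \left(1 + 2 \sqrt{10}\right)}\right)^{2} = \left(\frac{2 \frac{\sqrt{10}}{10} \left(-4 - \sqrt{10} \left(1 + 2 \sqrt{10}\right)\right)}{1 + 2 \sqrt{10}}\right)^{2} = \left(\frac{\sqrt{10} \left(-4 - \sqrt{10} \left(1 + 2 \sqrt{10}\right)\right)}{5 \left(1 + 2 \sqrt{10}\right)}\right)^{2} = \frac{2 \left(-4 - \sqrt{10} \left(1 + 2 \sqrt{10}\right)\right)^{2}}{5 \left(1 + 2 \sqrt{10}\right)^{2}}$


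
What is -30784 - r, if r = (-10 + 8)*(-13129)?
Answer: -57042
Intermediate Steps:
r = 26258 (r = -2*(-13129) = 26258)
-30784 - r = -30784 - 1*26258 = -30784 - 26258 = -57042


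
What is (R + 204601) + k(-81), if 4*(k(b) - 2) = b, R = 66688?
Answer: 1085083/4 ≈ 2.7127e+5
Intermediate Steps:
k(b) = 2 + b/4
(R + 204601) + k(-81) = (66688 + 204601) + (2 + (¼)*(-81)) = 271289 + (2 - 81/4) = 271289 - 73/4 = 1085083/4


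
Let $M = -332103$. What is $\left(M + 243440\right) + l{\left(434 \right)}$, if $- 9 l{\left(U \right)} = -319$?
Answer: $- \frac{797648}{9} \approx -88628.0$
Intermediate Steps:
$l{\left(U \right)} = \frac{319}{9}$ ($l{\left(U \right)} = \left(- \frac{1}{9}\right) \left(-319\right) = \frac{319}{9}$)
$\left(M + 243440\right) + l{\left(434 \right)} = \left(-332103 + 243440\right) + \frac{319}{9} = -88663 + \frac{319}{9} = - \frac{797648}{9}$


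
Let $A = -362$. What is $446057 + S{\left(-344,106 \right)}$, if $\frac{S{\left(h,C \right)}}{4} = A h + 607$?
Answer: $946597$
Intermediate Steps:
$S{\left(h,C \right)} = 2428 - 1448 h$ ($S{\left(h,C \right)} = 4 \left(- 362 h + 607\right) = 4 \left(607 - 362 h\right) = 2428 - 1448 h$)
$446057 + S{\left(-344,106 \right)} = 446057 + \left(2428 - -498112\right) = 446057 + \left(2428 + 498112\right) = 446057 + 500540 = 946597$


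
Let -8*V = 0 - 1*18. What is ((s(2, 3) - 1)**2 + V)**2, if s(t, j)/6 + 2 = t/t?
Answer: 42025/16 ≈ 2626.6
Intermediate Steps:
s(t, j) = -6 (s(t, j) = -12 + 6*(t/t) = -12 + 6*1 = -12 + 6 = -6)
V = 9/4 (V = -(0 - 1*18)/8 = -(0 - 18)/8 = -1/8*(-18) = 9/4 ≈ 2.2500)
((s(2, 3) - 1)**2 + V)**2 = ((-6 - 1)**2 + 9/4)**2 = ((-7)**2 + 9/4)**2 = (49 + 9/4)**2 = (205/4)**2 = 42025/16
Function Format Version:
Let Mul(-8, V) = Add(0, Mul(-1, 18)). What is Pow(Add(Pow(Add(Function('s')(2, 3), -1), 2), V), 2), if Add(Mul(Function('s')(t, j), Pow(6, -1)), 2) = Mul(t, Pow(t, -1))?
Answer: Rational(42025, 16) ≈ 2626.6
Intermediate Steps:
Function('s')(t, j) = -6 (Function('s')(t, j) = Add(-12, Mul(6, Mul(t, Pow(t, -1)))) = Add(-12, Mul(6, 1)) = Add(-12, 6) = -6)
V = Rational(9, 4) (V = Mul(Rational(-1, 8), Add(0, Mul(-1, 18))) = Mul(Rational(-1, 8), Add(0, -18)) = Mul(Rational(-1, 8), -18) = Rational(9, 4) ≈ 2.2500)
Pow(Add(Pow(Add(Function('s')(2, 3), -1), 2), V), 2) = Pow(Add(Pow(Add(-6, -1), 2), Rational(9, 4)), 2) = Pow(Add(Pow(-7, 2), Rational(9, 4)), 2) = Pow(Add(49, Rational(9, 4)), 2) = Pow(Rational(205, 4), 2) = Rational(42025, 16)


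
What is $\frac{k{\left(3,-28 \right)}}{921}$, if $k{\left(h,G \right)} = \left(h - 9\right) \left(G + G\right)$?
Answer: $\frac{112}{307} \approx 0.36482$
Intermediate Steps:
$k{\left(h,G \right)} = 2 G \left(-9 + h\right)$ ($k{\left(h,G \right)} = \left(-9 + h\right) 2 G = 2 G \left(-9 + h\right)$)
$\frac{k{\left(3,-28 \right)}}{921} = \frac{2 \left(-28\right) \left(-9 + 3\right)}{921} = 2 \left(-28\right) \left(-6\right) \frac{1}{921} = 336 \cdot \frac{1}{921} = \frac{112}{307}$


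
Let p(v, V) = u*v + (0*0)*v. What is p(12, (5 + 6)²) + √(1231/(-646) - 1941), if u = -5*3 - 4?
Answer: -228 + I*√810805582/646 ≈ -228.0 + 44.078*I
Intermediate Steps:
u = -19 (u = -15 - 4 = -19)
p(v, V) = -19*v (p(v, V) = -19*v + (0*0)*v = -19*v + 0*v = -19*v + 0 = -19*v)
p(12, (5 + 6)²) + √(1231/(-646) - 1941) = -19*12 + √(1231/(-646) - 1941) = -228 + √(1231*(-1/646) - 1941) = -228 + √(-1231/646 - 1941) = -228 + √(-1255117/646) = -228 + I*√810805582/646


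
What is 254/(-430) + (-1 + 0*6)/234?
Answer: -29933/50310 ≈ -0.59497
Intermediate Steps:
254/(-430) + (-1 + 0*6)/234 = 254*(-1/430) + (-1 + 0)*(1/234) = -127/215 - 1*1/234 = -127/215 - 1/234 = -29933/50310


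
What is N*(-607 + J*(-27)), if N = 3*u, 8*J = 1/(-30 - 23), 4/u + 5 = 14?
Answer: -257341/318 ≈ -809.25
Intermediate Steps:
u = 4/9 (u = 4/(-5 + 14) = 4/9 ≈ 0.44444)
J = -1/424 (J = 1/(8*(-30 - 23)) = (1/8)/(-53) = (1/8)*(-1/53) = -1/424 ≈ -0.0023585)
N = 4/3 (N = 3*(4/9) = 4/3 ≈ 1.3333)
N*(-607 + J*(-27)) = 4*(-607 - 1/424*(-27))/3 = 4*(-607 + 27/424)/3 = (4/3)*(-257341/424) = -257341/318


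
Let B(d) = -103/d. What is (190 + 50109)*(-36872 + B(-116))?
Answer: -215131287651/116 ≈ -1.8546e+9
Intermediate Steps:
(190 + 50109)*(-36872 + B(-116)) = (190 + 50109)*(-36872 - 103/(-116)) = 50299*(-36872 - 103*(-1/116)) = 50299*(-36872 + 103/116) = 50299*(-4277049/116) = -215131287651/116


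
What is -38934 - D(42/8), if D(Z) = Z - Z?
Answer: -38934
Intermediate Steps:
D(Z) = 0
-38934 - D(42/8) = -38934 - 1*0 = -38934 + 0 = -38934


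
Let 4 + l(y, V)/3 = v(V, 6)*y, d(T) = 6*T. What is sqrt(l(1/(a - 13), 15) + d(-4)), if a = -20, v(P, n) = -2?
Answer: I*sqrt(4334)/11 ≈ 5.9848*I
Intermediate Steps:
l(y, V) = -12 - 6*y (l(y, V) = -12 + 3*(-2*y) = -12 - 6*y)
sqrt(l(1/(a - 13), 15) + d(-4)) = sqrt((-12 - 6/(-20 - 13)) + 6*(-4)) = sqrt((-12 - 6/(-33)) - 24) = sqrt((-12 - 6*(-1/33)) - 24) = sqrt((-12 + 2/11) - 24) = sqrt(-130/11 - 24) = sqrt(-394/11) = I*sqrt(4334)/11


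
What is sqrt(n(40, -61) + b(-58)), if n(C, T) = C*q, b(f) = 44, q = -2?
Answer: 6*I ≈ 6.0*I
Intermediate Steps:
n(C, T) = -2*C (n(C, T) = C*(-2) = -2*C)
sqrt(n(40, -61) + b(-58)) = sqrt(-2*40 + 44) = sqrt(-80 + 44) = sqrt(-36) = 6*I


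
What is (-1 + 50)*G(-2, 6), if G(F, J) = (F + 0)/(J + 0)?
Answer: -49/3 ≈ -16.333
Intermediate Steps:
G(F, J) = F/J
(-1 + 50)*G(-2, 6) = (-1 + 50)*(-2/6) = 49*(-2*⅙) = 49*(-⅓) = -49/3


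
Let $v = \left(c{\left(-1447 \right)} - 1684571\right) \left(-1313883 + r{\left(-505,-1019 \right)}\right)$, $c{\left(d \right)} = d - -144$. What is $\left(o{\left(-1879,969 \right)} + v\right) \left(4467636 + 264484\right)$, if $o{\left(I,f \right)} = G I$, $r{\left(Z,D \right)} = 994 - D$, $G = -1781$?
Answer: $10465797319103933480$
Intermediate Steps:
$c{\left(d \right)} = 144 + d$ ($c{\left(d \right)} = d + 144 = 144 + d$)
$o{\left(I,f \right)} = - 1781 I$
$v = 2211647524380$ ($v = \left(\left(144 - 1447\right) - 1684571\right) \left(-1313883 + \left(994 - -1019\right)\right) = \left(-1303 - 1684571\right) \left(-1313883 + \left(994 + 1019\right)\right) = - 1685874 \left(-1313883 + 2013\right) = \left(-1685874\right) \left(-1311870\right) = 2211647524380$)
$\left(o{\left(-1879,969 \right)} + v\right) \left(4467636 + 264484\right) = \left(\left(-1781\right) \left(-1879\right) + 2211647524380\right) \left(4467636 + 264484\right) = \left(3346499 + 2211647524380\right) 4732120 = 2211650870879 \cdot 4732120 = 10465797319103933480$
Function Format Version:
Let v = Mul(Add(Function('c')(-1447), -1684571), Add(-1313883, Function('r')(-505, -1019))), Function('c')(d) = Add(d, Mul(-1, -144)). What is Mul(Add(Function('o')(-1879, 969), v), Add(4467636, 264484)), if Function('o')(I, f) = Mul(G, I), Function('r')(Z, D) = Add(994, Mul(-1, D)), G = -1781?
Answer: 10465797319103933480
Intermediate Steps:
Function('c')(d) = Add(144, d) (Function('c')(d) = Add(d, 144) = Add(144, d))
Function('o')(I, f) = Mul(-1781, I)
v = 2211647524380 (v = Mul(Add(Add(144, -1447), -1684571), Add(-1313883, Add(994, Mul(-1, -1019)))) = Mul(Add(-1303, -1684571), Add(-1313883, Add(994, 1019))) = Mul(-1685874, Add(-1313883, 2013)) = Mul(-1685874, -1311870) = 2211647524380)
Mul(Add(Function('o')(-1879, 969), v), Add(4467636, 264484)) = Mul(Add(Mul(-1781, -1879), 2211647524380), Add(4467636, 264484)) = Mul(Add(3346499, 2211647524380), 4732120) = Mul(2211650870879, 4732120) = 10465797319103933480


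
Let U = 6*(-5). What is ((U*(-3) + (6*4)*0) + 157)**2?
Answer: 61009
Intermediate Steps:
U = -30
((U*(-3) + (6*4)*0) + 157)**2 = ((-30*(-3) + (6*4)*0) + 157)**2 = ((90 + 24*0) + 157)**2 = ((90 + 0) + 157)**2 = (90 + 157)**2 = 247**2 = 61009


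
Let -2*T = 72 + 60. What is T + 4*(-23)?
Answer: -158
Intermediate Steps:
T = -66 (T = -(72 + 60)/2 = -1/2*132 = -66)
T + 4*(-23) = -66 + 4*(-23) = -66 - 92 = -158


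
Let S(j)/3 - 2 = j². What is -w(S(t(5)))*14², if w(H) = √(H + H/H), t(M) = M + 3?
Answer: -196*√199 ≈ -2764.9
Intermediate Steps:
t(M) = 3 + M
S(j) = 6 + 3*j²
w(H) = √(1 + H) (w(H) = √(H + 1) = √(1 + H))
-w(S(t(5)))*14² = -√(1 + (6 + 3*(3 + 5)²))*14² = -√(1 + (6 + 3*8²))*196 = -√(1 + (6 + 3*64))*196 = -√(1 + (6 + 192))*196 = -√(1 + 198)*196 = -√199*196 = -196*√199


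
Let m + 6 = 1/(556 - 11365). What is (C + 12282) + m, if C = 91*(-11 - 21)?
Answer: 101215475/10809 ≈ 9364.0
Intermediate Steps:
m = -64855/10809 (m = -6 + 1/(556 - 11365) = -6 + 1/(-10809) = -6 - 1/10809 = -64855/10809 ≈ -6.0001)
C = -2912 (C = 91*(-32) = -2912)
(C + 12282) + m = (-2912 + 12282) - 64855/10809 = 9370 - 64855/10809 = 101215475/10809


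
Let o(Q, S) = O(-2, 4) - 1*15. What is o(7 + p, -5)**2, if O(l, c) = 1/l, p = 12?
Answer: 961/4 ≈ 240.25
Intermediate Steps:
o(Q, S) = -31/2 (o(Q, S) = 1/(-2) - 1*15 = -1/2 - 15 = -31/2)
o(7 + p, -5)**2 = (-31/2)**2 = 961/4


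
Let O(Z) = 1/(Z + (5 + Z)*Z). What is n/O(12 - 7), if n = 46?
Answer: 2530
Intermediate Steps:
O(Z) = 1/(Z + Z*(5 + Z))
n/O(12 - 7) = 46/((1/((12 - 7)*(6 + (12 - 7))))) = 46/((1/(5*(6 + 5)))) = 46/(((1/5)/11)) = 46/(((1/5)*(1/11))) = 46/(1/55) = 46*55 = 2530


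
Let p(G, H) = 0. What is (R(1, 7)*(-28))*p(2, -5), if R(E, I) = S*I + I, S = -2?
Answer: 0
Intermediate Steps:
R(E, I) = -I (R(E, I) = -2*I + I = -I)
(R(1, 7)*(-28))*p(2, -5) = (-1*7*(-28))*0 = -7*(-28)*0 = 196*0 = 0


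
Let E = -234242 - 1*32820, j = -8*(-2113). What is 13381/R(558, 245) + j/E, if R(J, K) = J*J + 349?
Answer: -847819965/41623348603 ≈ -0.020369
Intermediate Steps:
R(J, K) = 349 + J**2 (R(J, K) = J**2 + 349 = 349 + J**2)
j = 16904
E = -267062 (E = -234242 - 32820 = -267062)
13381/R(558, 245) + j/E = 13381/(349 + 558**2) + 16904/(-267062) = 13381/(349 + 311364) + 16904*(-1/267062) = 13381/311713 - 8452/133531 = -847819965/41623348603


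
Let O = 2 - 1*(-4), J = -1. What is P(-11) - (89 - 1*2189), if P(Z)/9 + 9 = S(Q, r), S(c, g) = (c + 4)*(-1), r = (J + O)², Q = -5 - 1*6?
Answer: 2082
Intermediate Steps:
Q = -11 (Q = -5 - 6 = -11)
O = 6 (O = 2 + 4 = 6)
r = 25 (r = (-1 + 6)² = 5² = 25)
S(c, g) = -4 - c (S(c, g) = (4 + c)*(-1) = -4 - c)
P(Z) = -18 (P(Z) = -81 + 9*(-4 - 1*(-11)) = -81 + 9*(-4 + 11) = -81 + 9*7 = -81 + 63 = -18)
P(-11) - (89 - 1*2189) = -18 - (89 - 1*2189) = -18 - (89 - 2189) = -18 - 1*(-2100) = -18 + 2100 = 2082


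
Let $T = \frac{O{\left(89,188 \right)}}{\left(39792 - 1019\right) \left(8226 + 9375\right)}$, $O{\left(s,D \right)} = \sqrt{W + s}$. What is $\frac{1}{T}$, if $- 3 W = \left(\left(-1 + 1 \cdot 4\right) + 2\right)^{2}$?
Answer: $\frac{682443573 \sqrt{6}}{22} \approx 7.5984 \cdot 10^{7}$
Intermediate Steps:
$W = - \frac{25}{3}$ ($W = - \frac{\left(\left(-1 + 1 \cdot 4\right) + 2\right)^{2}}{3} = - \frac{\left(\left(-1 + 4\right) + 2\right)^{2}}{3} = - \frac{\left(3 + 2\right)^{2}}{3} = - \frac{5^{2}}{3} = \left(- \frac{1}{3}\right) 25 = - \frac{25}{3} \approx -8.3333$)
$O{\left(s,D \right)} = \sqrt{- \frac{25}{3} + s}$
$T = \frac{11 \sqrt{6}}{2047330719}$ ($T = \frac{\frac{1}{3} \sqrt{-75 + 9 \cdot 89}}{\left(39792 - 1019\right) \left(8226 + 9375\right)} = \frac{\frac{1}{3} \sqrt{-75 + 801}}{38773 \cdot 17601} = \frac{\frac{1}{3} \sqrt{726}}{682443573} = \frac{11 \sqrt{6}}{3} \cdot \frac{1}{682443573} = \frac{11 \sqrt{6}}{2047330719} \approx 1.3161 \cdot 10^{-8}$)
$\frac{1}{T} = \frac{1}{\frac{11}{2047330719} \sqrt{6}} = \frac{682443573 \sqrt{6}}{22}$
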